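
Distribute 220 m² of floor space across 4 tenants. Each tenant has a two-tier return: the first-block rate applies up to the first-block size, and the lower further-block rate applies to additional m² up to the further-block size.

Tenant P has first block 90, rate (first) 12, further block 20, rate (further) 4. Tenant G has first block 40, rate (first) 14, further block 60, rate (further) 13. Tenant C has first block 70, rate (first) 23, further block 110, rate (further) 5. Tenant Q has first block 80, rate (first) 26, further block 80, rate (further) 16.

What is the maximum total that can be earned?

4810

Order all 8 blocks by rate: Tenant Q/tier1 26 > Tenant C/tier1 23 > Tenant Q/tier2 16 > Tenant G/tier1 14 > Tenant G/tier2 13 > Tenant P/tier1 12 > Tenant C/tier2 5 > Tenant P/tier2 4.
Tenant Q tier1 at 26: fill all 80 ; 140 left.
Tenant C tier1 at 23: fill all 70 ; 70 left.
Tenant Q tier2 at 16: only 70 left, fill 70.
Total = 26×80 + 23×70 + 16×70 = 4810.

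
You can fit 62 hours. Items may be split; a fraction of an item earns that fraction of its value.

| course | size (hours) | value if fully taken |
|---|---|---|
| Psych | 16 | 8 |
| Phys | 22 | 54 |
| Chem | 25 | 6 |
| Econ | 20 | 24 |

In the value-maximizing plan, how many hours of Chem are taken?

4

Sort by value density: Phys 54/22≈2.45, Econ 24/20≈1.2, Psych 8/16≈0.5, Chem 6/25≈0.24.
Take all of Phys (22 hours, value 54) ; 40 hours left.
All 20 hours of Econ fit (value 24) ; 20 remain.
Psych: take in full, 16 hours for value 8 ; 4 left.
4 hours left: a 4/25 share of Chem gives 6×4/25 = 0.96.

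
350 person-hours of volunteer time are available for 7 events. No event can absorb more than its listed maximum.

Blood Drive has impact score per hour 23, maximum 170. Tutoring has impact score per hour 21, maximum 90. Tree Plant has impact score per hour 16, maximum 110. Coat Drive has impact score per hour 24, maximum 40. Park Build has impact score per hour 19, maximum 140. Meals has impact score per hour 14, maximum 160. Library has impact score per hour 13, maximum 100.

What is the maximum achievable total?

Rank by impact score per hour: Coat Drive 24 > Blood Drive 23 > Tutoring 21 > Park Build 19 > Tree Plant 16 > Meals 14 > Library 13.
Give Coat Drive 40 to hit its cap of 40 → 310 left.
Blood Drive takes 170 to reach its cap of 170 → 140 left.
Tutoring takes 90 to reach its cap of 90 → 50 left.
Only 50 left; Park Build takes them to reach 50.
Total = 23×170 + 21×90 + 24×40 + 19×50 = 7710.

7710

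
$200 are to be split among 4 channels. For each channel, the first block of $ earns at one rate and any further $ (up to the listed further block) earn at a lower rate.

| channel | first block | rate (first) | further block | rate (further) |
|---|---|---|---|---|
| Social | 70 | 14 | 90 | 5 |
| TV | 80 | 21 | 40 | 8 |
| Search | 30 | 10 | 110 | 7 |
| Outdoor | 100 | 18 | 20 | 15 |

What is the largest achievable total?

3780

Treat each block as its own option and order by rate: TV/T1 21 > Outdoor/T1 18 > Outdoor/T2 15 > Social/T1 14 > Search/T1 10 > TV/T2 8 > Search/T2 7 > Social/T2 5.
TV T1 at 21: fill all 80 → 120 left.
Outdoor T1 at 18: fill all 100 → 20 left.
Outdoor T2 at 15: fill all 20 → 0 left.
Total = 21×80 + 18×100 + 15×20 = 3780.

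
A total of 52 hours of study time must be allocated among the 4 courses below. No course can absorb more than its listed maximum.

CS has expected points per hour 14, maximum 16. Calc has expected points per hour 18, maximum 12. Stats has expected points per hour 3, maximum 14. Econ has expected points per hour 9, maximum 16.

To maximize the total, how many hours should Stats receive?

8

Highest expected points per hour first: Calc 18 > CS 14 > Econ 9 > Stats 3.
Calc takes 12 to reach its cap of 12 ; 40 left.
CS: +16 to 16 (cap) ; 24 left.
Give Econ 16 to hit its cap of 16 ; 8 left.
Stats has room for 14 but only 8 remain, so it gets 8.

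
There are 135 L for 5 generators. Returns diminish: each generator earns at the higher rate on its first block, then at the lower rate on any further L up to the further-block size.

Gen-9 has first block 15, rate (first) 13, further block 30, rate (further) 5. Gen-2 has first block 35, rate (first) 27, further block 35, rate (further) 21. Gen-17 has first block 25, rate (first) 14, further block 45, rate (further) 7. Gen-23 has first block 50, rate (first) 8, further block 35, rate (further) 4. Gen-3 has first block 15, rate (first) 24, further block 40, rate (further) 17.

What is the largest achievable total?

Rank every tier by rate: Gen-2/tier1 27 > Gen-3/tier1 24 > Gen-2/tier2 21 > Gen-3/tier2 17 > Gen-17/tier1 14 > Gen-9/tier1 13 > Gen-23/tier1 8 > Gen-17/tier2 7 > Gen-9/tier2 5 > Gen-23/tier2 4.
Gen-2 tier1 at 27: fill all 35 ; 100 left.
Gen-3 tier1 at 24: fill all 15 ; 85 left.
Fill Gen-2 tier2 block (35 at 21) ; 50 left.
Gen-3/tier2 (17): +40 ; 10 left.
Gen-17 tier1 at 14: only 10 left, fill 10.
Total = 27×35 + 24×15 + 21×35 + 17×40 + 14×10 = 2860.

2860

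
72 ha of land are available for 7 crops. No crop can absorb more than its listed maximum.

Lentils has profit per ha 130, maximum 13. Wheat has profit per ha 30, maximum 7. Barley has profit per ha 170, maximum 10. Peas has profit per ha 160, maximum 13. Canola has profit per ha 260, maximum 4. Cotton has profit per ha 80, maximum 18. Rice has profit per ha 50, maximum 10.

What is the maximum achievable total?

Highest profit per ha first: Canola 260 > Barley 170 > Peas 160 > Lentils 130 > Cotton 80 > Rice 50 > Wheat 30.
Give Canola 4 to hit its cap of 4 ; 68 left.
Barley: +10 to 10 (cap) ; 58 left.
Peas: +13 to 13 (cap) ; 45 left.
Lentils: +13 to 13 (cap) ; 32 left.
Cotton takes 18 to reach its cap of 18 ; 14 left.
Give Rice 10 to hit its cap of 10 ; 4 left.
Wheat has room for 7 but only 4 remain, so it gets 4.
Total = 130×13 + 30×4 + 170×10 + 160×13 + 260×4 + 80×18 + 50×10 = 8570.

8570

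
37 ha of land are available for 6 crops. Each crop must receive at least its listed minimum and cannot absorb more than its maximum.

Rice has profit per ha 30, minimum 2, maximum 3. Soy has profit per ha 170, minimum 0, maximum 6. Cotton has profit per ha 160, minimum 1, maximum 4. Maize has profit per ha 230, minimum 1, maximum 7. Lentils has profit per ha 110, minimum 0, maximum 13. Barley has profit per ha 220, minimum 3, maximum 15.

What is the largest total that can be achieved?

6960

Meeting every minimum uses 2+0+1+1+0+3 = 7 ha, leaving 30.
Order the crops by profit per ha: Maize 230 > Barley 220 > Soy 170 > Cotton 160 > Lentils 110 > Rice 30.
Give Maize 6 more to hit its cap of 7 → 24 left.
Barley takes 12 more to reach its cap of 15 → 12 left.
Give Soy 6 more to hit its cap of 6 → 6 left.
Give Cotton 3 more to hit its cap of 4 → 3 left.
Lentils has room for 13 more but only 3 remain, so it gets 3.
Total = 30×2 + 170×6 + 160×4 + 230×7 + 110×3 + 220×15 = 6960.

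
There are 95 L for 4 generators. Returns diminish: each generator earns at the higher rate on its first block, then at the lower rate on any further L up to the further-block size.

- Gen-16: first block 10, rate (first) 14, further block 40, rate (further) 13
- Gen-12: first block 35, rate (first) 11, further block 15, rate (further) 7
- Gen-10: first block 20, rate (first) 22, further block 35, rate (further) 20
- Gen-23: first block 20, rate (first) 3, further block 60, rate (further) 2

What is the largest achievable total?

1670

Order all 8 blocks by rate: Gen-10/first 22 > Gen-10/second 20 > Gen-16/first 14 > Gen-16/second 13 > Gen-12/first 11 > Gen-12/second 7 > Gen-23/first 3 > Gen-23/second 2.
Gen-10 first at 22: fill all 20 — 75 left.
Gen-10/second (20): +35 — 40 left.
Fill Gen-16 first block (10 at 14) — 30 left.
30 remain; put them into Gen-16 second at 13.
Total = 22×20 + 20×35 + 14×10 + 13×30 = 1670.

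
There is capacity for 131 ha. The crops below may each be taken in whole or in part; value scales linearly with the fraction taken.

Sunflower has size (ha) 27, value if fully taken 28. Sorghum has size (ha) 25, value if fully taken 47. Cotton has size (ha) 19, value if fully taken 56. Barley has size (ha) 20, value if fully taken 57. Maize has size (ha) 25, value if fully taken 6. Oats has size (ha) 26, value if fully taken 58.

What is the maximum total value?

249.36

Sort by value density: Cotton 56/19≈2.95, Barley 57/20≈2.85, Oats 58/26≈2.23, Sorghum 47/25≈1.88, Sunflower 28/27≈1.04, Maize 6/25≈0.24.
All 19 ha of Cotton fit (value 56) ; 112 remain.
Barley: take in full, 20 ha for value 57 ; 92 left.
Take all of Oats (26 ha, value 58) ; 66 ha left.
Sorghum: take in full, 25 ha for value 47 ; 41 left.
All 27 ha of Sunflower fit (value 28) ; 14 remain.
14 ha left: a 14/25 share of Maize gives 6×14/25 = 3.36.
Total value = 249.36.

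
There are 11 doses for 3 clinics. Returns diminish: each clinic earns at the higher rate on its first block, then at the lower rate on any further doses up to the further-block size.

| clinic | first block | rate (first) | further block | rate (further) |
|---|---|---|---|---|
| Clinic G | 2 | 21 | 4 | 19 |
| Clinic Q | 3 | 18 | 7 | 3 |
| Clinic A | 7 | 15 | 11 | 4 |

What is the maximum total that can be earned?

Rank every tier by rate: Clinic G/first 21 > Clinic G/second 19 > Clinic Q/first 18 > Clinic A/first 15 > Clinic A/second 4 > Clinic Q/second 3.
Clinic G first at 21: fill all 2 ; 9 left.
Fill Clinic G second block (4 at 19) ; 5 left.
Clinic Q first at 18: fill all 3 ; 2 left.
2 remain; put them into Clinic A first at 15.
Total = 21×2 + 19×4 + 18×3 + 15×2 = 202.

202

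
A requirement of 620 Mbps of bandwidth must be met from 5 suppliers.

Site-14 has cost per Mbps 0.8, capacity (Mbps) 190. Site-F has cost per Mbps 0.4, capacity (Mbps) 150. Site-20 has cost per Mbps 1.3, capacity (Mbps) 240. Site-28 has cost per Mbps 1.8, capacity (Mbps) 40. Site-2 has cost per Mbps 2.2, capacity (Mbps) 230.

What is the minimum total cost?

596

Use suppliers in increasing cost order.
Take 150 from Site-F at 0.4 ; need 470 more.
Take 190 from Site-14 at 0.8 ; need 280 more.
Site-20 (1.3): use full 240 ; 40 Mbps to go.
Take 40 from Site-28 at 1.8 ; need 0 more.
Site-2: unused.
Cost = 150×0.4 + 190×0.8 + 240×1.3 + 40×1.8 = 596.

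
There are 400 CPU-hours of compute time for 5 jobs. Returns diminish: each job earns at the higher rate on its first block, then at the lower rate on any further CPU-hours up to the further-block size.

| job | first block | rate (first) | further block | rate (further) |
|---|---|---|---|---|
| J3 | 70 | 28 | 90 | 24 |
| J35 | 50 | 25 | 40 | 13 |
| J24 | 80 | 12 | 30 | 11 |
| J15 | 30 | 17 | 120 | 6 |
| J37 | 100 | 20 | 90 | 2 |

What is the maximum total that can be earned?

Treat each block as its own option and order by rate: J3/tier1 28 > J35/tier1 25 > J3/tier2 24 > J37/tier1 20 > J15/tier1 17 > J35/tier2 13 > J24/tier1 12 > J24/tier2 11 > J15/tier2 6 > J37/tier2 2.
J3 tier1 at 28: fill all 70 — 330 left.
J35 tier1 at 25: fill all 50 — 280 left.
Fill J3 tier2 block (90 at 24) — 190 left.
J37 tier1 at 20: fill all 100 — 90 left.
J15/tier1 (17): +30 — 60 left.
J35 tier2 at 13: fill all 40 — 20 left.
J24/tier1: +20 of 80 at 12; pool empty.
Total = 28×70 + 25×50 + 24×90 + 20×100 + 17×30 + 13×40 + 12×20 = 8640.

8640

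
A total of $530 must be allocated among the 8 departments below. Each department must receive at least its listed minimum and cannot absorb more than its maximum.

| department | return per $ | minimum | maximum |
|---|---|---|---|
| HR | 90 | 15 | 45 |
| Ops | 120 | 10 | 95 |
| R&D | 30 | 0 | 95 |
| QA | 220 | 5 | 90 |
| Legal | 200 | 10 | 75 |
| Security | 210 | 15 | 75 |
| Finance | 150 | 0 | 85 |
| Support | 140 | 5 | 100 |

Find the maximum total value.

Meeting every minimum uses 15+10+0+5+10+15+0+5 = 60 $, leaving 470.
Highest return per $ first: QA 220 > Security 210 > Legal 200 > Finance 150 > Support 140 > Ops 120 > HR 90 > R&D 30.
Give QA 85 more to hit its cap of 90 ; 385 left.
Security: +60 to 75 (cap) ; 325 left.
Give Legal 65 more to hit its cap of 75 ; 260 left.
Finance: +85 to 85 (cap) ; 175 left.
Give Support 95 more to hit its cap of 100 ; 80 left.
Only 80 left; Ops takes them to reach 90.
Total = 90×15 + 120×90 + 220×90 + 200×75 + 210×75 + 150×85 + 140×100 = 89450.

89450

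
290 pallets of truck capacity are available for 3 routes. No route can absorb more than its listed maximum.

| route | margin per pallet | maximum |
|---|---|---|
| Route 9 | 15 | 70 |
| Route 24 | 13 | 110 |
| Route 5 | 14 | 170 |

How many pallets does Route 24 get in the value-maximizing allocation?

Rank by margin per pallet: Route 9 15 > Route 5 14 > Route 24 13.
Give Route 9 70 to hit its cap of 70 ; 220 left.
Give Route 5 170 to hit its cap of 170 ; 50 left.
Route 24 has room for 110 but only 50 remain, so it gets 50.

50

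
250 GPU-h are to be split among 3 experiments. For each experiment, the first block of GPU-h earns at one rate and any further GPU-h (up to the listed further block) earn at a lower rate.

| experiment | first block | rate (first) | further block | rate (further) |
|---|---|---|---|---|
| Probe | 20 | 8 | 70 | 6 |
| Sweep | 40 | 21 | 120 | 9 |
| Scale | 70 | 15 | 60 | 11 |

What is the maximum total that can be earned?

3270

Rank every tier by rate: Sweep/T1 21 > Scale/T1 15 > Scale/T2 11 > Sweep/T2 9 > Probe/T1 8 > Probe/T2 6.
Sweep/T1 (21): +40 ; 210 left.
Scale T1 at 15: fill all 70 ; 140 left.
Scale/T2 (11): +60 ; 80 left.
80 remain; put them into Sweep T2 at 9.
Total = 21×40 + 15×70 + 11×60 + 9×80 = 3270.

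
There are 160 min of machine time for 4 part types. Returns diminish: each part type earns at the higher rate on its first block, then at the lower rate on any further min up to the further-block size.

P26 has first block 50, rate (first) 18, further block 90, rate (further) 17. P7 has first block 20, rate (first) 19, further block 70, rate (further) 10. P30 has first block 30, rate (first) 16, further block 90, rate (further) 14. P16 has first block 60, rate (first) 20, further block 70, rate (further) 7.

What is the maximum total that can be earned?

Rank every tier by rate: P16/first 20 > P7/first 19 > P26/first 18 > P26/second 17 > P30/first 16 > P30/second 14 > P7/second 10 > P16/second 7.
P16/first (20): +60 — 100 left.
Fill P7 first block (20 at 19) — 80 left.
Fill P26 first block (50 at 18) — 30 left.
P26/second: +30 of 90 at 17; pool empty.
Total = 20×60 + 19×20 + 18×50 + 17×30 = 2990.

2990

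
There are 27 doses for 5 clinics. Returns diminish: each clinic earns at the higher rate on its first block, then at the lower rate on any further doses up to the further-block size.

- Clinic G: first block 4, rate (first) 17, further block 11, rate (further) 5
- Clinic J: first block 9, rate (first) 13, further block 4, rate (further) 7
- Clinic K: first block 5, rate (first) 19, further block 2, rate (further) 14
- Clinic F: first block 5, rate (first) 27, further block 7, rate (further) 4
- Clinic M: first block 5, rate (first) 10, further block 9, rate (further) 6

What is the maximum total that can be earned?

Order all 10 blocks by rate: Clinic F/tier1 27 > Clinic K/tier1 19 > Clinic G/tier1 17 > Clinic K/tier2 14 > Clinic J/tier1 13 > Clinic M/tier1 10 > Clinic J/tier2 7 > Clinic M/tier2 6 > Clinic G/tier2 5 > Clinic F/tier2 4.
Fill Clinic F tier1 block (5 at 27) ; 22 left.
Fill Clinic K tier1 block (5 at 19) ; 17 left.
Clinic G tier1 at 17: fill all 4 ; 13 left.
Fill Clinic K tier2 block (2 at 14) ; 11 left.
Clinic J tier1 at 13: fill all 9 ; 2 left.
Clinic M tier1 at 10: only 2 left, fill 2.
Total = 27×5 + 19×5 + 17×4 + 14×2 + 13×9 + 10×2 = 463.

463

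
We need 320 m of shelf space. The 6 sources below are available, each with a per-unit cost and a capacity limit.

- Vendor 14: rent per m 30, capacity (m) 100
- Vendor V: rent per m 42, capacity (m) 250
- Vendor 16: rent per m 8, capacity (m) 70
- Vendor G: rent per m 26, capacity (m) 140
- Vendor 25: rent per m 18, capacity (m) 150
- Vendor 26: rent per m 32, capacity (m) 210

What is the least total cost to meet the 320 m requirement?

Fill from the cheapest source first.
Vendor 16 at 8: take all 70 m → 250 still needed.
Vendor 25 at 18: take all 150 m → 100 still needed.
Take 100 from Vendor G at 26 to finish.
Vendor 14, Vendor 26, Vendor V: unused.
Cost = 70×8 + 150×18 + 100×26 = 5860.

5860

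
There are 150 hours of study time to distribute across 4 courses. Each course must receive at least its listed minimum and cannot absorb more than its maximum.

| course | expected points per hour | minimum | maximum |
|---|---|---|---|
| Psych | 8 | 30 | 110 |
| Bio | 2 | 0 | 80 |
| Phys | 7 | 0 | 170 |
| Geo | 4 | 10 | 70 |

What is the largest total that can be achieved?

Meeting every minimum uses 30+0+0+10 = 40 hours, leaving 110.
Rank by expected points per hour: Psych 8 > Phys 7 > Geo 4 > Bio 2.
Give Psych 80 more to hit its cap of 110 ; 30 left.
Only 30 left; Phys takes them to reach 30.
Total = 8×110 + 7×30 + 4×10 = 1130.

1130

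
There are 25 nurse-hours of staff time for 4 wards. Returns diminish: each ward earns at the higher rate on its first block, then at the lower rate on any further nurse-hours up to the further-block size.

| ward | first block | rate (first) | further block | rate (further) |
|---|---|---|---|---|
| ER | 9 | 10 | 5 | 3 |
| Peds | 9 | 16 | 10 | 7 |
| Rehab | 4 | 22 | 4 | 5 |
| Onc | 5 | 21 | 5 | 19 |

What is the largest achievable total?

Treat each block as its own option and order by rate: Rehab/tier1 22 > Onc/tier1 21 > Onc/tier2 19 > Peds/tier1 16 > ER/tier1 10 > Peds/tier2 7 > Rehab/tier2 5 > ER/tier2 3.
Rehab tier1 at 22: fill all 4 — 21 left.
Fill Onc tier1 block (5 at 21) — 16 left.
Onc/tier2 (19): +5 — 11 left.
Peds tier1 at 16: fill all 9 — 2 left.
ER/tier1: +2 of 9 at 10; pool empty.
Total = 22×4 + 21×5 + 19×5 + 16×9 + 10×2 = 452.

452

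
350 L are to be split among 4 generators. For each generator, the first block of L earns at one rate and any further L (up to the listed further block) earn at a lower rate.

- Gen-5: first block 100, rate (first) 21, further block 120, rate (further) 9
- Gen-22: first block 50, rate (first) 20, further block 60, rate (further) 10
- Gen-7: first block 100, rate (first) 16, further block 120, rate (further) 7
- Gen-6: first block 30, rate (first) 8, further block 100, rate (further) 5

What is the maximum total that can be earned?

Order all 8 blocks by rate: Gen-5/tier1 21 > Gen-22/tier1 20 > Gen-7/tier1 16 > Gen-22/tier2 10 > Gen-5/tier2 9 > Gen-6/tier1 8 > Gen-7/tier2 7 > Gen-6/tier2 5.
Gen-5 tier1 at 21: fill all 100 ; 250 left.
Fill Gen-22 tier1 block (50 at 20) ; 200 left.
Gen-7/tier1 (16): +100 ; 100 left.
Fill Gen-22 tier2 block (60 at 10) ; 40 left.
Gen-5 tier2 at 9: only 40 left, fill 40.
Total = 21×100 + 20×50 + 16×100 + 10×60 + 9×40 = 5660.

5660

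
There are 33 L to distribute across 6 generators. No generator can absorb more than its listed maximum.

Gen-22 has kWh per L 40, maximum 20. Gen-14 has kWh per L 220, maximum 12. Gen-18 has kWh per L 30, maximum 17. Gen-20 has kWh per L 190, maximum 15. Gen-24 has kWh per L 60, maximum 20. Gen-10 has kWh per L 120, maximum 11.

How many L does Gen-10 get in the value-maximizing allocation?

Order the generators by kWh per L: Gen-14 220 > Gen-20 190 > Gen-10 120 > Gen-24 60 > Gen-22 40 > Gen-18 30.
Give Gen-14 12 to hit its cap of 12 — 21 left.
Give Gen-20 15 to hit its cap of 15 — 6 left.
Gen-10: +6 (room for 11) → 6. Pool exhausted.

6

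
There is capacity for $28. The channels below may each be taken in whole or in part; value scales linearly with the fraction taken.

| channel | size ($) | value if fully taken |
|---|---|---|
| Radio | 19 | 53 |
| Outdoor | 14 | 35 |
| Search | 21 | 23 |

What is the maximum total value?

Rank by value-to-size ratio: Radio 53/19≈2.79, Outdoor 35/14≈2.5, Search 23/21≈1.1.
Take all of Radio (19 $, value 53) → 9 $ left.
Only 9 $ remain; take 9/14 of Outdoor for value 35×9/14 = 22.5.
Total value = 75.5.

75.5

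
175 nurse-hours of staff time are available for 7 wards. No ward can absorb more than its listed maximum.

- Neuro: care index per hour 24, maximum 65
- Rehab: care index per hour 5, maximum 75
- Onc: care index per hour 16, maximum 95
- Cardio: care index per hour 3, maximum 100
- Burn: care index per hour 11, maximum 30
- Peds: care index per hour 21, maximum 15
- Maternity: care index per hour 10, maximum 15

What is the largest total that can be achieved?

3395

Rank by care index per hour: Neuro 24 > Peds 21 > Onc 16 > Burn 11 > Maternity 10 > Rehab 5 > Cardio 3.
Give Neuro 65 to hit its cap of 65 — 110 left.
Give Peds 15 to hit its cap of 15 — 95 left.
Give Onc 95 to hit its cap of 95 — 0 left.
Total = 24×65 + 16×95 + 21×15 = 3395.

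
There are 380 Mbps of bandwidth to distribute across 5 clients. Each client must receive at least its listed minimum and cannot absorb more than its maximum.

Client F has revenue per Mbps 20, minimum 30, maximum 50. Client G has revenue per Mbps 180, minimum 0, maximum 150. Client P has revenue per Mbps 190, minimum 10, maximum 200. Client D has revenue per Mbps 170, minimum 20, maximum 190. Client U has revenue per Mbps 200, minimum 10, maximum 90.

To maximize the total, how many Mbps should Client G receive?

40

Meeting every minimum uses 30+0+10+20+10 = 70 Mbps, leaving 310.
Order the clients by revenue per Mbps: Client U 200 > Client P 190 > Client G 180 > Client D 170 > Client F 20.
Client U takes 80 more to reach its cap of 90 — 230 left.
Give Client P 190 more to hit its cap of 200 — 40 left.
Only 40 left; Client G takes them to reach 40.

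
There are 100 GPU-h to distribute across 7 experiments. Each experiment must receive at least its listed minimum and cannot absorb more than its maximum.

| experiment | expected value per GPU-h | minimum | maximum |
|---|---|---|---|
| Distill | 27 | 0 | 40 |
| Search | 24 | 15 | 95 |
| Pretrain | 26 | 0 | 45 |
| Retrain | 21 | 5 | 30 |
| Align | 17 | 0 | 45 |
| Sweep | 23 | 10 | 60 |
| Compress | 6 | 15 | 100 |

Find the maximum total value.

Meeting every minimum uses 0+15+0+5+0+10+15 = 45 GPU-h, leaving 55.
Order the experiments by expected value per GPU-h: Distill 27 > Pretrain 26 > Search 24 > Sweep 23 > Retrain 21 > Align 17 > Compress 6.
Give Distill 40 more to hit its cap of 40 → 15 left.
Only 15 left; Pretrain takes them to reach 15.
Total = 27×40 + 24×15 + 26×15 + 21×5 + 23×10 + 6×15 = 2255.

2255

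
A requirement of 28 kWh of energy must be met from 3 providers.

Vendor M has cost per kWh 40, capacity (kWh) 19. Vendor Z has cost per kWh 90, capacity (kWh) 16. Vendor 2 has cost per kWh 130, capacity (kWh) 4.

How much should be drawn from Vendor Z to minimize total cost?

Fill from the cheapest provider first.
Vendor M (40): use full 19 → 9 kWh to go.
Take 9 from Vendor Z at 90 to finish.
Vendor 2: unused.

9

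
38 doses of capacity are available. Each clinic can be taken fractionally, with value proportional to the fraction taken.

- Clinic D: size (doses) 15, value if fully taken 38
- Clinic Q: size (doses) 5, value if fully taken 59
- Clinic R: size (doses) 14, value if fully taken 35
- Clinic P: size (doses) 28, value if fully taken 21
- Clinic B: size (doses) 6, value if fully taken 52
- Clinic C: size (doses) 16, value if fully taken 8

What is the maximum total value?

Best value per unit of size first: Clinic Q 59/5≈11.8, Clinic B 52/6≈8.67, Clinic D 38/15≈2.53, Clinic R 35/14≈2.5, Clinic P 21/28≈0.75, Clinic C 8/16≈0.5.
Clinic Q: take in full, 5 doses for value 59 → 33 left.
Clinic B: take in full, 6 doses for value 52 → 27 left.
All 15 doses of Clinic D fit (value 38) → 12 remain.
Only 12 doses remain; take 12/14 of Clinic R for value 35×12/14 = 30.
Total value = 179.

179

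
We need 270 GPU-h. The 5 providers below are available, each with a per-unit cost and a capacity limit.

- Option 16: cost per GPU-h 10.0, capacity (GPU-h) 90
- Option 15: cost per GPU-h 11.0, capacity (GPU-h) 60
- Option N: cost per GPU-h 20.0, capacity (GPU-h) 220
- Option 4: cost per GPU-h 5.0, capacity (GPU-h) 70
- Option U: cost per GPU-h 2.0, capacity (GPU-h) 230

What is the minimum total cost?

Use providers in increasing cost order.
Take 230 from Option U at 2.0 → need 40 more.
Take 40 from Option 4 at 5.0 to finish.
Option 16, Option 15, Option N: unused.
Cost = 230×2.0 + 40×5.0 = 660.

660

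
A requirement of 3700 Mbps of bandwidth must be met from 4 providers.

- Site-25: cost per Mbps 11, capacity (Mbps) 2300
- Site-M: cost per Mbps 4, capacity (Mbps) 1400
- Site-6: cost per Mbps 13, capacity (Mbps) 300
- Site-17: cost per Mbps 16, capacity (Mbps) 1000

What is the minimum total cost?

Cheapest first:
Site-M (4): use full 1400 ; 2300 Mbps to go.
Site-25 (11): use full 2300 ; 0 Mbps to go.
Site-6, Site-17: unused.
Cost = 1400×4 + 2300×11 = 30900.

30900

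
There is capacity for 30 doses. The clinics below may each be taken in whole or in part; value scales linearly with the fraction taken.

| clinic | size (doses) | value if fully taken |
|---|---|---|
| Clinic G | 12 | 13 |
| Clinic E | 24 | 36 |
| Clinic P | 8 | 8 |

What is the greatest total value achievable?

42.5

Rank by value-to-size ratio: Clinic E 36/24≈1.5, Clinic G 13/12≈1.08, Clinic P 8/8≈1.
All 24 doses of Clinic E fit (value 36) ; 6 remain.
6 doses left: a 6/12 share of Clinic G gives 13×6/12 = 6.5.
Total value = 42.5.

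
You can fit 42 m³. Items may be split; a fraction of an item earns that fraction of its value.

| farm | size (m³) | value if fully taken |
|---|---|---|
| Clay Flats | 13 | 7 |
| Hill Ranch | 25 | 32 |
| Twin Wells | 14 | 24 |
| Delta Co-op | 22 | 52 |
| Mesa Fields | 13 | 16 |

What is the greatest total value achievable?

Sort by value density: Delta Co-op 52/22≈2.36, Twin Wells 24/14≈1.71, Hill Ranch 32/25≈1.28, Mesa Fields 16/13≈1.23, Clay Flats 7/13≈0.538.
Take all of Delta Co-op (22 m³, value 52) — 20 m³ left.
Take all of Twin Wells (14 m³, value 24) — 6 m³ left.
Only 6 m³ remain; take 6/25 of Hill Ranch for value 32×6/25 = 7.68.
Total value = 83.68.

83.68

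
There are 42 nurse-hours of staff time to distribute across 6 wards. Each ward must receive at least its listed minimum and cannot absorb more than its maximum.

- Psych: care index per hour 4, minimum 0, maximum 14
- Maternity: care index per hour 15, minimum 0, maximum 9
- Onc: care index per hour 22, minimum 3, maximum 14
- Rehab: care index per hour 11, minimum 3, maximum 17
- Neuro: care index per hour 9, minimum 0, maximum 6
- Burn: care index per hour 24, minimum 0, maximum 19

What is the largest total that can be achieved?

Meeting every minimum uses 0+0+3+3+0+0 = 6 nurse-hours, leaving 36.
Highest care index per hour first: Burn 24 > Onc 22 > Maternity 15 > Rehab 11 > Neuro 9 > Psych 4.
Burn: +19 to 19 (cap) — 17 left.
Give Onc 11 more to hit its cap of 14 — 6 left.
Maternity has room for 9 more but only 6 remain, so it gets 6.
Total = 15×6 + 22×14 + 11×3 + 24×19 = 887.

887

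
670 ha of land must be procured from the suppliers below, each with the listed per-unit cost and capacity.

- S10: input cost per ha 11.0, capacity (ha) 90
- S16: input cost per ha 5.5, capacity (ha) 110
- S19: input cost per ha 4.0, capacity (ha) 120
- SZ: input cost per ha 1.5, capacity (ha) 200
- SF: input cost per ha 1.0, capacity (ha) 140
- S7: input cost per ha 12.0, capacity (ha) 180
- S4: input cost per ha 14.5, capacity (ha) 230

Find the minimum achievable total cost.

Use suppliers in increasing cost order.
SF (1.0): use full 140 → 530 ha to go.
SZ at 1.5: take all 200 ha → 330 still needed.
S19 (4.0): use full 120 → 210 ha to go.
S16 at 5.5: take all 110 ha → 100 still needed.
Take 90 from S10 at 11.0 → need 10 more.
S7 (12.0): take the remaining 10 → done.
S4: unused.
Cost = 140×1.0 + 200×1.5 + 120×4.0 + 110×5.5 + 90×11.0 + 10×12.0 = 2635.

2635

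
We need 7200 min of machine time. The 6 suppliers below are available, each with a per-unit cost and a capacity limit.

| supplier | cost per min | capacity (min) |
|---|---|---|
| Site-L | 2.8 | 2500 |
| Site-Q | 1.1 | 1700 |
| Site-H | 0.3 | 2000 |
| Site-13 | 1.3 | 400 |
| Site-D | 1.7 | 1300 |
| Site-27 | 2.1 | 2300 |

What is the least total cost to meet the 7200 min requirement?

Fill from the cheapest supplier first.
Site-H (0.3): use full 2000 → 5200 min to go.
Site-Q (1.1): use full 1700 → 3500 min to go.
Site-13 (1.3): use full 400 → 3100 min to go.
Site-D at 1.7: take all 1300 min → 1800 still needed.
Site-27 (2.1): take the remaining 1800 → done.
Site-L: unused.
Cost = 2000×0.3 + 1700×1.1 + 400×1.3 + 1300×1.7 + 1800×2.1 = 8980.

8980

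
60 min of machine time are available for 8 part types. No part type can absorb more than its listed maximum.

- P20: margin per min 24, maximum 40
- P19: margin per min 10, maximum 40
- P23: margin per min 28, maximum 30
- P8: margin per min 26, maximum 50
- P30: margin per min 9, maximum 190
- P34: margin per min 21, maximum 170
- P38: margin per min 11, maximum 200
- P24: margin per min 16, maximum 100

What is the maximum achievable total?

Order the part types by margin per min: P23 28 > P8 26 > P20 24 > P34 21 > P24 16 > P38 11 > P19 10 > P30 9.
Give P23 30 to hit its cap of 30 → 30 left.
P8: +30 (room for 50) → 30. Pool exhausted.
Total = 28×30 + 26×30 = 1620.

1620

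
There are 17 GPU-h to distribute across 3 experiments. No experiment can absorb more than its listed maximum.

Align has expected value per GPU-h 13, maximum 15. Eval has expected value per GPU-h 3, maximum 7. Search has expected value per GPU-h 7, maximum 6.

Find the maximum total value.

Rank by expected value per GPU-h: Align 13 > Search 7 > Eval 3.
Align: +15 to 15 (cap) → 2 left.
Search has room for 6 but only 2 remain, so it gets 2.
Total = 13×15 + 7×2 = 209.

209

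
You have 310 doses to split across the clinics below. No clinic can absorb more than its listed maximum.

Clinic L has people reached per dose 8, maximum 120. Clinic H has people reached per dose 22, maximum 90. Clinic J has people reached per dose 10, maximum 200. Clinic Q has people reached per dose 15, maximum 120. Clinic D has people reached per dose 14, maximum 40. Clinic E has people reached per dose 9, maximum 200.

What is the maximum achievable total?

4940

Highest people reached per dose first: Clinic H 22 > Clinic Q 15 > Clinic D 14 > Clinic J 10 > Clinic E 9 > Clinic L 8.
Clinic H: +90 to 90 (cap) → 220 left.
Clinic Q: +120 to 120 (cap) → 100 left.
Clinic D takes 40 to reach its cap of 40 → 60 left.
Clinic J has room for 200 but only 60 remain, so it gets 60.
Total = 22×90 + 10×60 + 15×120 + 14×40 = 4940.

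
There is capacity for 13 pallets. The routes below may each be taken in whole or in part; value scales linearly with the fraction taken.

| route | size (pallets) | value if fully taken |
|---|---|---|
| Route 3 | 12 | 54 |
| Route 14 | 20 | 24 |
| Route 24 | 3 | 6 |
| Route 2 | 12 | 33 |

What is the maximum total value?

Rank by value-to-size ratio: Route 3 54/12≈4.5, Route 2 33/12≈2.75, Route 24 6/3≈2, Route 14 24/20≈1.2.
Take all of Route 3 (12 pallets, value 54) → 1 pallets left.
1 pallets left: a 1/12 share of Route 2 gives 33×1/12 = 2.75.
Total value = 56.75.

56.75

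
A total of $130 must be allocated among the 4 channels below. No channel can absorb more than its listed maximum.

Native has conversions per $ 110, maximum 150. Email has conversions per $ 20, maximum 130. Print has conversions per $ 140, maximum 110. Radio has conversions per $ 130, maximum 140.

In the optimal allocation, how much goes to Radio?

Rank by conversions per $: Print 140 > Radio 130 > Native 110 > Email 20.
Print: +110 to 110 (cap) ; 20 left.
Radio has room for 140 but only 20 remain, so it gets 20.

20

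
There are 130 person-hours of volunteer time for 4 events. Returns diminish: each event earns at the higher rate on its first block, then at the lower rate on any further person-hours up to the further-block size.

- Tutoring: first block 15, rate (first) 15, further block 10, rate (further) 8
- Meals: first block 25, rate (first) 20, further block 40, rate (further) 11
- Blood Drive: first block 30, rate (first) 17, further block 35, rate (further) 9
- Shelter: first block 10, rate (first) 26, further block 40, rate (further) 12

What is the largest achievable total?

2085

Treat each block as its own option and order by rate: Shelter/tier1 26 > Meals/tier1 20 > Blood Drive/tier1 17 > Tutoring/tier1 15 > Shelter/tier2 12 > Meals/tier2 11 > Blood Drive/tier2 9 > Tutoring/tier2 8.
Shelter tier1 at 26: fill all 10 → 120 left.
Meals tier1 at 20: fill all 25 → 95 left.
Blood Drive tier1 at 17: fill all 30 → 65 left.
Tutoring/tier1 (15): +15 → 50 left.
Shelter/tier2 (12): +40 → 10 left.
Meals tier2 at 11: only 10 left, fill 10.
Total = 26×10 + 20×25 + 17×30 + 15×15 + 12×40 + 11×10 = 2085.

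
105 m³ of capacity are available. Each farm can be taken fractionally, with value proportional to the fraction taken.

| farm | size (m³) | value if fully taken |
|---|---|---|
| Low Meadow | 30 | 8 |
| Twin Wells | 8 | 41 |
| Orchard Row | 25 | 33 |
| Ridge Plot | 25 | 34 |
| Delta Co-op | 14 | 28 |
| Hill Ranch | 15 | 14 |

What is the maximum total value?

154.8

Best value per unit of size first: Twin Wells 41/8≈5.12, Delta Co-op 28/14≈2, Ridge Plot 34/25≈1.36, Orchard Row 33/25≈1.32, Hill Ranch 14/15≈0.933, Low Meadow 8/30≈0.267.
Twin Wells: take in full, 8 m³ for value 41 ; 97 left.
Take all of Delta Co-op (14 m³, value 28) ; 83 m³ left.
Ridge Plot: take in full, 25 m³ for value 34 ; 58 left.
All 25 m³ of Orchard Row fit (value 33) ; 33 remain.
All 15 m³ of Hill Ranch fit (value 14) ; 18 remain.
Only 18 m³ remain; take 18/30 of Low Meadow for value 8×18/30 = 4.8.
Total value = 154.8.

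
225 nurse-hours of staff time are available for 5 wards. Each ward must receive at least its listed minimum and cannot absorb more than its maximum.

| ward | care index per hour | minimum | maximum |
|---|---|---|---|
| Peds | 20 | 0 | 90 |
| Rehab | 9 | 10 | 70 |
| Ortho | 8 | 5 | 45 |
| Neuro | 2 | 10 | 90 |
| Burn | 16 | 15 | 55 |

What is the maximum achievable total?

3325

Meeting every minimum uses 0+10+5+10+15 = 40 nurse-hours, leaving 185.
Order the wards by care index per hour: Peds 20 > Burn 16 > Rehab 9 > Ortho 8 > Neuro 2.
Peds: +90 to 90 (cap) ; 95 left.
Give Burn 40 more to hit its cap of 55 ; 55 left.
Rehab: +55 (room for 60) → 65. Pool exhausted.
Total = 20×90 + 9×65 + 8×5 + 2×10 + 16×55 = 3325.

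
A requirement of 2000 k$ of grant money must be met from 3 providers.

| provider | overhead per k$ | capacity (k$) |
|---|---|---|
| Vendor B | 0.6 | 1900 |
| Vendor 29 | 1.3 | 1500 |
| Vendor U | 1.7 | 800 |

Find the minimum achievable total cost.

Cheapest first:
Take 1900 from Vendor B at 0.6 → need 100 more.
Vendor 29 (1.3): take the remaining 100 → done.
Vendor U: unused.
Cost = 1900×0.6 + 100×1.3 = 1270.

1270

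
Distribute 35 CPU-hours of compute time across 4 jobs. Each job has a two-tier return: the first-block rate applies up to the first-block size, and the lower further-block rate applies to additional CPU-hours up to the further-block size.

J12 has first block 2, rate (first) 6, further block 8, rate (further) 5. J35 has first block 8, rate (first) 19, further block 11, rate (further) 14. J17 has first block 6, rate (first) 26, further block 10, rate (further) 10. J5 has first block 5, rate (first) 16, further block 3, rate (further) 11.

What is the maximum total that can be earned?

595

Rank every tier by rate: J17/tier1 26 > J35/tier1 19 > J5/tier1 16 > J35/tier2 14 > J5/tier2 11 > J17/tier2 10 > J12/tier1 6 > J12/tier2 5.
J17 tier1 at 26: fill all 6 — 29 left.
J35 tier1 at 19: fill all 8 — 21 left.
Fill J5 tier1 block (5 at 16) — 16 left.
J35 tier2 at 14: fill all 11 — 5 left.
Fill J5 tier2 block (3 at 11) — 2 left.
2 remain; put them into J17 tier2 at 10.
Total = 26×6 + 19×8 + 16×5 + 14×11 + 11×3 + 10×2 = 595.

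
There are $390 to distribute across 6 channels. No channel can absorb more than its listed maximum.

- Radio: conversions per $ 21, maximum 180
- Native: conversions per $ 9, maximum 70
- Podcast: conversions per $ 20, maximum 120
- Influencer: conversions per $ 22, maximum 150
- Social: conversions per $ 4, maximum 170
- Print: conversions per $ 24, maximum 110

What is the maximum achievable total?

8670

Rank by conversions per $: Print 24 > Influencer 22 > Radio 21 > Podcast 20 > Native 9 > Social 4.
Give Print 110 to hit its cap of 110 → 280 left.
Influencer: +150 to 150 (cap) → 130 left.
Radio has room for 180 but only 130 remain, so it gets 130.
Total = 21×130 + 22×150 + 24×110 = 8670.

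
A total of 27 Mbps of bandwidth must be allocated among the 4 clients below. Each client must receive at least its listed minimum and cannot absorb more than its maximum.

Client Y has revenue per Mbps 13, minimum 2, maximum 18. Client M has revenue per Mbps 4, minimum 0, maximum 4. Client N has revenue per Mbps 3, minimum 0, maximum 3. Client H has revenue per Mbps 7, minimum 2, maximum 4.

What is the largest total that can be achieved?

281

Meeting every minimum uses 2+0+0+2 = 4 Mbps, leaving 23.
Highest revenue per Mbps first: Client Y 13 > Client H 7 > Client M 4 > Client N 3.
Give Client Y 16 more to hit its cap of 18 → 7 left.
Client H: +2 to 4 (cap) → 5 left.
Give Client M 4 more to hit its cap of 4 → 1 left.
Client N has room for 3 more but only 1 remain, so it gets 1.
Total = 13×18 + 4×4 + 3×1 + 7×4 = 281.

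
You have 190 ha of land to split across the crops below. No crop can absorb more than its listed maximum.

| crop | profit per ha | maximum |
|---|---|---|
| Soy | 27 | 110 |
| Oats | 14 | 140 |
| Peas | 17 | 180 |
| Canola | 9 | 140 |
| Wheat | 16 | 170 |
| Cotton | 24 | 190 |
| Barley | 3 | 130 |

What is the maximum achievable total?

Rank by profit per ha: Soy 27 > Cotton 24 > Peas 17 > Wheat 16 > Oats 14 > Canola 9 > Barley 3.
Soy takes 110 to reach its cap of 110 → 80 left.
Cotton: +80 (room for 190) → 80. Pool exhausted.
Total = 27×110 + 24×80 = 4890.

4890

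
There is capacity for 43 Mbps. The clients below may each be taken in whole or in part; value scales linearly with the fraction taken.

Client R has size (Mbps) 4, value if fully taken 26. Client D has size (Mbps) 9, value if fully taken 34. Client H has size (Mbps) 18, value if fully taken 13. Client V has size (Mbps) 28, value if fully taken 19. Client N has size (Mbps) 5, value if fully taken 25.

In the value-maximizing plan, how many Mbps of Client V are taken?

Sort by value density: Client R 26/4≈6.5, Client N 25/5≈5, Client D 34/9≈3.78, Client H 13/18≈0.722, Client V 19/28≈0.679.
Take all of Client R (4 Mbps, value 26) — 39 Mbps left.
All 5 Mbps of Client N fit (value 25) — 34 remain.
All 9 Mbps of Client D fit (value 34) — 25 remain.
Client H: take in full, 18 Mbps for value 13 — 7 left.
7 Mbps left: a 7/28 share of Client V gives 19×7/28 = 4.75.

7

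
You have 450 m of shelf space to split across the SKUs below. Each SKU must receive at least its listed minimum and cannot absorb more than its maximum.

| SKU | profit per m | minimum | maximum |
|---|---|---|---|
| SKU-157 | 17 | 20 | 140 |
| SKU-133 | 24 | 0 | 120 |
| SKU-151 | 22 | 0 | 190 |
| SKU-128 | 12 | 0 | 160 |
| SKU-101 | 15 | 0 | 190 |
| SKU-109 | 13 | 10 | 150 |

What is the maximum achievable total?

9400

Meeting every minimum uses 20+0+0+0+0+10 = 30 m, leaving 420.
Highest profit per m first: SKU-133 24 > SKU-151 22 > SKU-157 17 > SKU-101 15 > SKU-109 13 > SKU-128 12.
Give SKU-133 120 more to hit its cap of 120 ; 300 left.
SKU-151: +190 to 190 (cap) ; 110 left.
Only 110 left; SKU-157 takes them to reach 130.
Total = 17×130 + 24×120 + 22×190 + 13×10 = 9400.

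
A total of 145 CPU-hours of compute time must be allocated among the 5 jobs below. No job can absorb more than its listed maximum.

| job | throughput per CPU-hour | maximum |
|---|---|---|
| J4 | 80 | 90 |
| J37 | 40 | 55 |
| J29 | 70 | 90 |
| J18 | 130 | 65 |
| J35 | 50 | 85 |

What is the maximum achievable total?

14850

Highest throughput per CPU-hour first: J18 130 > J4 80 > J29 70 > J35 50 > J37 40.
Give J18 65 to hit its cap of 65 → 80 left.
J4 has room for 90 but only 80 remain, so it gets 80.
Total = 80×80 + 130×65 = 14850.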